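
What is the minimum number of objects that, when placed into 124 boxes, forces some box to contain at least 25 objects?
n = (25 − 1)·124 + 1 = 2977

By the generalised pigeonhole principle, to guarantee some box contains ≥ r objects we need more than (r − 1) · k objects total. Threshold: n = (r − 1) · k + 1. With r = 25 and k = 124: n = 24 · 124 + 1 = 2976 + 1 = 2977. For n = 2976 = 24 · 124, we can put exactly 24 objects in every box, avoiding 25 in any single one — so 2977 is tight.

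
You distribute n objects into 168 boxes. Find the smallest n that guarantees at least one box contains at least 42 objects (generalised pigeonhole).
n = (42 − 1)·168 + 1 = 6889

By the generalised pigeonhole principle, to guarantee some box contains ≥ r objects we need more than (r − 1) · k objects total. Threshold: n = (r − 1) · k + 1. With r = 42 and k = 168: n = 41 · 168 + 1 = 6888 + 1 = 6889. For n = 6888 = 41 · 168, we can put exactly 41 objects in every box, avoiding 42 in any single one — so 6889 is tight.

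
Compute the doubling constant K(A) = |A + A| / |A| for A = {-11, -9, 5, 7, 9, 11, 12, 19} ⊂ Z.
K = |A + A| / |A| = 28/8 = 7/2

Enumerate A + A = {a + b : a, b ∈ A}. With |A| = 8, there are |A|^2 = 64 ordered sum pairs; collecting distinct values, A + A = {-22, -20, -18, -6, -4, -2, 0, 1, 2, 3, 8, 10, 12, 14, 16, 17, 18, 19, 20, 21, 22, 23, 24, 26, 28, 30, 31, 38}, so |A + A| = 28. Thus K = 28/8 = 7/2. For comparison, the minimum possible |A + A| over all 8-element sets is 2·8 − 1 = 15 (so min K = 15/8), attained only by arithmetic progressions.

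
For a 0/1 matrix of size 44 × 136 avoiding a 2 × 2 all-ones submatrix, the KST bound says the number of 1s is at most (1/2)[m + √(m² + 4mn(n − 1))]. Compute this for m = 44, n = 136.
z(44, 136; 2, 2) ≤ (1/2)[44 + √(44² + 4·44·136·135)] = (1/2)[44 + √3233296] = 921.0684

Kővári–Sós–Turán: let r_1, ..., r_44 be the row sums and z = Σ r_i the total number of 1s. Each pair of columns can share at most one row with both entries 1 (else a 2×2 all-ones block appears), so Σ_i C(r_i, 2) ≤ C(136, 2) = 9180. By convexity Σ_i C(r_i, 2) ≥ 44·C(z/44, 2) = z(z − 44)/(2·44), giving z² − 44z − 44·136·135 ≤ 0 and hence z ≤ (1/2)[44 + √(1936 + 4·807840)] = (1/2)[44 + √3233296] ≈ (1/2)(44 + 1798.1368) = 921.0684.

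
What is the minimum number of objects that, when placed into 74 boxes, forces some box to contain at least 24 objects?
n = (24 − 1)·74 + 1 = 1703

By the generalised pigeonhole principle, to guarantee some box contains ≥ r objects we need more than (r − 1) · k objects total. Threshold: n = (r − 1) · k + 1. With r = 24 and k = 74: n = 23 · 74 + 1 = 1702 + 1 = 1703. For n = 1702 = 23 · 74, we can put exactly 23 objects in every box, avoiding 24 in any single one — so 1703 is tight.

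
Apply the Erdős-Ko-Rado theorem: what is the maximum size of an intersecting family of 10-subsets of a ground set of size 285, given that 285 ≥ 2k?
max |F| = C(284, 9) = 29140235187057556

The Erdős-Ko-Rado theorem states: for n ≥ 2k, an intersecting family of k-subsets of an n-element set has size at most C(n − 1, k − 1), with equality for 'star' families {A ⊆ [n] : |A| = k, i ∈ A} (fix an element i). For n = 285, k = 10: C(284, 9) = 29140235187057556.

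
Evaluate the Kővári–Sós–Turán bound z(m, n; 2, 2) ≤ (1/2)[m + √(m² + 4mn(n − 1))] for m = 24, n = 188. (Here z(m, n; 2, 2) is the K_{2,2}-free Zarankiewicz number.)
z(24, 188; 2, 2) ≤ (1/2)[24 + √(24² + 4·24·188·187)] = (1/2)[24 + √3375552] = 930.6338

Kővári–Sós–Turán: let r_1, ..., r_24 be the row sums and z = Σ r_i the total number of 1s. Each pair of columns can share at most one row with both entries 1 (else a 2×2 all-ones block appears), so Σ_i C(r_i, 2) ≤ C(188, 2) = 17578. By convexity Σ_i C(r_i, 2) ≥ 24·C(z/24, 2) = z(z − 24)/(2·24), giving z² − 24z − 24·188·187 ≤ 0 and hence z ≤ (1/2)[24 + √(576 + 4·843744)] = (1/2)[24 + √3375552] ≈ (1/2)(24 + 1837.2675) = 930.6338.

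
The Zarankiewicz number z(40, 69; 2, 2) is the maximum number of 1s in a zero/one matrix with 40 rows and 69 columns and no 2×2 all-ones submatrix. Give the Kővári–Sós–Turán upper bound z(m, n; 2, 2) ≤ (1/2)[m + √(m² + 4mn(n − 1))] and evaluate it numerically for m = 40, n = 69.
z(40, 69; 2, 2) ≤ (1/2)[40 + √(40² + 4·40·69·68)] = (1/2)[40 + √752320] = 453.6819

Kővári–Sós–Turán: let r_1, ..., r_40 be the row sums and z = Σ r_i the total number of 1s. Each pair of columns can share at most one row with both entries 1 (else a 2×2 all-ones block appears), so Σ_i C(r_i, 2) ≤ C(69, 2) = 2346. By convexity Σ_i C(r_i, 2) ≥ 40·C(z/40, 2) = z(z − 40)/(2·40), giving z² − 40z − 40·69·68 ≤ 0 and hence z ≤ (1/2)[40 + √(1600 + 4·187680)] = (1/2)[40 + √752320] ≈ (1/2)(40 + 867.3638) = 453.6819.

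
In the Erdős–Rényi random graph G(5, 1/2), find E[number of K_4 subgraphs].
E[# K_4] = C(5, 4) · (1/2)^C(4, 2) = 5 / 2^6 = 0.078125

For each 4-subset S of vertices (there are C(5, 4) = 5 such S), let X_S = 1 if S induces a K_4 (all C(4, 2) = 6 edges present). Then P(X_S = 1) = (1/2)^6 = 1/64. By linearity of expectation, E[# K_4] = C(5, 4) · (1/2)^6 = 5 / 64 = 0.078125.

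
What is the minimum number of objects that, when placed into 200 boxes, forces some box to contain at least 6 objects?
n = (6 − 1)·200 + 1 = 1001

By the generalised pigeonhole principle, to guarantee some box contains ≥ r objects we need more than (r − 1) · k objects total. Threshold: n = (r − 1) · k + 1. With r = 6 and k = 200: n = 5 · 200 + 1 = 1000 + 1 = 1001. For n = 1000 = 5 · 200, we can put exactly 5 objects in every box, avoiding 6 in any single one — so 1001 is tight.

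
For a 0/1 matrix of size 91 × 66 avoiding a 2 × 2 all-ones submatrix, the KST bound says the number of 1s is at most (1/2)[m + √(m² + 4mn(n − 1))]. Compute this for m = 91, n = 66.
z(91, 66; 2, 2) ≤ (1/2)[91 + √(91² + 4·91·66·65)] = (1/2)[91 + √1569841] = 671.9665

Kővári–Sós–Turán: let r_1, ..., r_91 be the row sums and z = Σ r_i the total number of 1s. Each pair of columns can share at most one row with both entries 1 (else a 2×2 all-ones block appears), so Σ_i C(r_i, 2) ≤ C(66, 2) = 2145. By convexity Σ_i C(r_i, 2) ≥ 91·C(z/91, 2) = z(z − 91)/(2·91), giving z² − 91z − 91·66·65 ≤ 0 and hence z ≤ (1/2)[91 + √(8281 + 4·390390)] = (1/2)[91 + √1569841] ≈ (1/2)(91 + 1252.933) = 671.9665.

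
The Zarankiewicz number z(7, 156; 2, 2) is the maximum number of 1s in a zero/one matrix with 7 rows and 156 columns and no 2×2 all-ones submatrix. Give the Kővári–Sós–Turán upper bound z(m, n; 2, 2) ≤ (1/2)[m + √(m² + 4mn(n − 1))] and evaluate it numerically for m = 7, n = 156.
z(7, 156; 2, 2) ≤ (1/2)[7 + √(7² + 4·7·156·155)] = (1/2)[7 + √677089] = 414.9271

Kővári–Sós–Turán: let r_1, ..., r_7 be the row sums and z = Σ r_i the total number of 1s. Each pair of columns can share at most one row with both entries 1 (else a 2×2 all-ones block appears), so Σ_i C(r_i, 2) ≤ C(156, 2) = 12090. By convexity Σ_i C(r_i, 2) ≥ 7·C(z/7, 2) = z(z − 7)/(2·7), giving z² − 7z − 7·156·155 ≤ 0 and hence z ≤ (1/2)[7 + √(49 + 4·169260)] = (1/2)[7 + √677089] ≈ (1/2)(7 + 822.8542) = 414.9271.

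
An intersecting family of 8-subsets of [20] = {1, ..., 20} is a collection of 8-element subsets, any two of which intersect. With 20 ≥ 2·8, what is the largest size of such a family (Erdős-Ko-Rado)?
max |F| = C(19, 7) = 50388

Erdős-Ko-Rado (1961): when n ≥ 2k, max |F| = C(n−1, k−1). The bound is attained by the star {A : i ∈ A} for any fixed i ∈ [n]. Here C(20−1, 8−1) = C(19, 7) = 50388.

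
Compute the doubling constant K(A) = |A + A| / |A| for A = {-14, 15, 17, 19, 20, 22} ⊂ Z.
K = |A + A| / |A| = 18/6 = 3

Enumerate A + A = {a + b : a, b ∈ A}. With |A| = 6, there are |A|^2 = 36 ordered sum pairs; collecting distinct values, A + A = {-28, 1, 3, 5, 6, 8, 30, 32, 34, 35, 36, 37, 38, 39, 40, 41, 42, 44}, so |A + A| = 18. Thus K = 18/6 = 3. For comparison, the minimum possible |A + A| over all 6-element sets is 2·6 − 1 = 11 (so min K = 11/6), attained only by arithmetic progressions.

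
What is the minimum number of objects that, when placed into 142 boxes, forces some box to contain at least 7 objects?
n = (7 − 1)·142 + 1 = 853

By the generalised pigeonhole principle, to guarantee some box contains ≥ r objects we need more than (r − 1) · k objects total. Threshold: n = (r − 1) · k + 1. With r = 7 and k = 142: n = 6 · 142 + 1 = 852 + 1 = 853. For n = 852 = 6 · 142, we can put exactly 6 objects in every box, avoiding 7 in any single one — so 853 is tight.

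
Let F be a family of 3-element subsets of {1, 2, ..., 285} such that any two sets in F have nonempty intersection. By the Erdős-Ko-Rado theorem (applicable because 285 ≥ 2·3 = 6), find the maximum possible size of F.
max |F| = C(284, 2) = 40186

The Erdős-Ko-Rado theorem states: for n ≥ 2k, an intersecting family of k-subsets of an n-element set has size at most C(n − 1, k − 1), with equality for 'star' families {A ⊆ [n] : |A| = k, i ∈ A} (fix an element i). For n = 285, k = 3: C(284, 2) = 40186.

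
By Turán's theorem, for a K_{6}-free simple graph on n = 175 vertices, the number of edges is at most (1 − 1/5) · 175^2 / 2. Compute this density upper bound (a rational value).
Turán density bound = (4/5) · 175^2/2 = 12250

Turán's theorem: ex(n, K_{r+1}) is achieved by the complete r-partite Turán graph T(n, r) with parts as balanced as possible, and is at most (1 − 1/r) · n^2/2. For r = 5, n = 175: the density bound is (4/5) · 30625/2 = 12250. Since 5 ∣ 175, the Turán graph T(175, 5) has parts of equal size 35, and its edge count e(T(175, 5)) = 12250 attains the density bound exactly.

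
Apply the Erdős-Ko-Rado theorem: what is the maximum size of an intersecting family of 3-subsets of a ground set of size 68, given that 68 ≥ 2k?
max |F| = C(67, 2) = 2211

Erdős-Ko-Rado (1961): when n ≥ 2k, max |F| = C(n−1, k−1). The bound is attained by the star {A : i ∈ A} for any fixed i ∈ [n]. Here C(68−1, 3−1) = C(67, 2) = 2211.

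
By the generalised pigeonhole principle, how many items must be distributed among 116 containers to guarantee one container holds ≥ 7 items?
n = (7 − 1)·116 + 1 = 697

By the generalised pigeonhole principle, to guarantee some box contains ≥ r objects we need more than (r − 1) · k objects total. Threshold: n = (r − 1) · k + 1. With r = 7 and k = 116: n = 6 · 116 + 1 = 696 + 1 = 697. For n = 696 = 6 · 116, we can put exactly 6 objects in every box, avoiding 7 in any single one — so 697 is tight.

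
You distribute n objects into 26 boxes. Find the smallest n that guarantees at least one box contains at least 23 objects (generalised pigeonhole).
n = (23 − 1)·26 + 1 = 573

By the generalised pigeonhole principle, to guarantee some box contains ≥ r objects we need more than (r − 1) · k objects total. Threshold: n = (r − 1) · k + 1. With r = 23 and k = 26: n = 22 · 26 + 1 = 572 + 1 = 573. For n = 572 = 22 · 26, we can put exactly 22 objects in every box, avoiding 23 in any single one — so 573 is tight.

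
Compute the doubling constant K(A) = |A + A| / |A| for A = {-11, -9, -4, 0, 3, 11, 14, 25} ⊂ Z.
K = |A + A| / |A| = 29/8

Enumerate A + A = {a + b : a, b ∈ A}. With |A| = 8, there are |A|^2 = 64 ordered sum pairs; collecting distinct values, A + A = {-22, -20, -18, -15, -13, -11, -9, -8, -6, -4, -1, 0, 2, 3, 5, 6, 7, 10, 11, 14, 16, 17, 21, 22, 25, 28, 36, 39, 50}, so |A + A| = 29. Thus K = 29/8. For comparison, the minimum possible |A + A| over all 8-element sets is 2·8 − 1 = 15 (so min K = 15/8), attained only by arithmetic progressions.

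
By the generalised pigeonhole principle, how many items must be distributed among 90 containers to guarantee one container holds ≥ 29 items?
n = (29 − 1)·90 + 1 = 2521

By the generalised pigeonhole principle, to guarantee some box contains ≥ r objects we need more than (r − 1) · k objects total. Threshold: n = (r − 1) · k + 1. With r = 29 and k = 90: n = 28 · 90 + 1 = 2520 + 1 = 2521. For n = 2520 = 28 · 90, we can put exactly 28 objects in every box, avoiding 29 in any single one — so 2521 is tight.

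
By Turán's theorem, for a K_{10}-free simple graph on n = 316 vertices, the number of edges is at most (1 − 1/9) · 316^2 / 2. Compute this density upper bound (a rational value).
Turán density bound = (8/9) · 316^2/2 = 399424/9 ≈ 44380.4444

Turán's theorem: ex(n, K_{r+1}) is achieved by the complete r-partite Turán graph T(n, r) with parts as balanced as possible, and is at most (1 − 1/r) · n^2/2. For r = 9, n = 316: the density bound is (8/9) · 99856/2 = 399424/9 ≈ 44380.4444. The integer-valued extremum is e(T(316, 9)) = 44380, which is strictly less than the density bound 399424/9 since 9 ∤ 316 (the parts of T(316, 9) cannot all be equal).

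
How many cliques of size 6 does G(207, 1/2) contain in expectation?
E[# K_6] = C(207, 6) · (1/2)^C(6, 2) = 101563230237 / 2^15 ≈ 3099463.813385

For each 6-subset S of vertices (there are C(207, 6) = 101563230237 such S), let X_S = 1 if S induces a K_6 (all C(6, 2) = 15 edges present). Then P(X_S = 1) = (1/2)^15 = 1/32768. By linearity of expectation, E[# K_6] = C(207, 6) · (1/2)^15 = 101563230237 / 32768 ≈ 3099463.813385.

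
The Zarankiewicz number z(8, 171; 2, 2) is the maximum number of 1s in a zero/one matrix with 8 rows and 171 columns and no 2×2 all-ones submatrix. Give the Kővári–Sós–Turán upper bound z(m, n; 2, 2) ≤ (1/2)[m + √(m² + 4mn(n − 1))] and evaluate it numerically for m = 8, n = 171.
z(8, 171; 2, 2) ≤ (1/2)[8 + √(8² + 4·8·171·170)] = (1/2)[8 + √930304] = 486.2613

Kővári–Sós–Turán: let r_1, ..., r_8 be the row sums and z = Σ r_i the total number of 1s. Each pair of columns can share at most one row with both entries 1 (else a 2×2 all-ones block appears), so Σ_i C(r_i, 2) ≤ C(171, 2) = 14535. By convexity Σ_i C(r_i, 2) ≥ 8·C(z/8, 2) = z(z − 8)/(2·8), giving z² − 8z − 8·171·170 ≤ 0 and hence z ≤ (1/2)[8 + √(64 + 4·232560)] = (1/2)[8 + √930304] ≈ (1/2)(8 + 964.5227) = 486.2613.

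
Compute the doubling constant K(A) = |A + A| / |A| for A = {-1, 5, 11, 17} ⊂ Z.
K = |A + A| / |A| = 7/4

Enumerate A + A = {a + b : a, b ∈ A}. With |A| = 4, there are |A|^2 = 16 ordered sum pairs; collecting distinct values, A + A = {-2, 4, 10, 16, 22, 28, 34}, so |A + A| = 7. Thus K = 7/4. Here |A + A| = 2|A| − 1 = 7, the minimum possible — so K = 7/4 is minimal, which holds iff A is an arithmetic progression.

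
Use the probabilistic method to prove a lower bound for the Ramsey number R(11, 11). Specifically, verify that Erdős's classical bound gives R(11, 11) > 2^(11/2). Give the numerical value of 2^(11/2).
2^(11/2) = 45.2548; so R(11, 11) > 45.2548

Colour each edge of K_n uniformly at random with red/blue. The expected number of monochromatic K_11 is C(n, 11) · 2 · 2^(−C(11,2)). If C(n, 11) · 2^(1 − C(11,2)) < 1, then with positive probability no monochromatic K_11 exists, so R(11, 11) > n. The standard estimate C(n, 11) ≤ n^11/11! shows this inequality holds whenever n ≤ 2^(11/2) (since 11! · 2^(C(11,2) − 1) > 2^(11^2/2) ≥ n^11). Hence R(11, 11) > 2^(11/2) = 45.2548.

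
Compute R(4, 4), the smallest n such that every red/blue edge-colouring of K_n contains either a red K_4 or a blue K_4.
R(4, 4) = 18

Lower bound: an explicit 2-colouring of K_{17} (typically a Paley-type or other structured construction) avoids a red K_4 and a blue K_4, showing R(4, 4) > 17.
Upper bound: the Erdős–Szekeres recurrence R(r, t') ≤ R(r−1, t') + R(r, t'−1) yields R(4, 4) ≤ 18.
Hence R(4, 4) = 18.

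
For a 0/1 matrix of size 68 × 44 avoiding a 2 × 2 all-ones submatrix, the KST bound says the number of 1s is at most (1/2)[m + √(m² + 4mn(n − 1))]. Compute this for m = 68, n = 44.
z(68, 44; 2, 2) ≤ (1/2)[68 + √(68² + 4·68·44·43)] = (1/2)[68 + √519248] = 394.2943

Kővári–Sós–Turán: let r_1, ..., r_68 be the row sums and z = Σ r_i the total number of 1s. Each pair of columns can share at most one row with both entries 1 (else a 2×2 all-ones block appears), so Σ_i C(r_i, 2) ≤ C(44, 2) = 946. By convexity Σ_i C(r_i, 2) ≥ 68·C(z/68, 2) = z(z − 68)/(2·68), giving z² − 68z − 68·44·43 ≤ 0 and hence z ≤ (1/2)[68 + √(4624 + 4·128656)] = (1/2)[68 + √519248] ≈ (1/2)(68 + 720.5886) = 394.2943.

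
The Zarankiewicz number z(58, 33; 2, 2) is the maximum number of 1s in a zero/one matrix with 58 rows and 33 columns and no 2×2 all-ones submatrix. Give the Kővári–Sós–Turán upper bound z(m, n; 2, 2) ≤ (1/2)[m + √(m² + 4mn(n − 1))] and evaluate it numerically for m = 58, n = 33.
z(58, 33; 2, 2) ≤ (1/2)[58 + √(58² + 4·58·33·32)] = (1/2)[58 + √248356] = 278.1766

Kővári–Sós–Turán: let r_1, ..., r_58 be the row sums and z = Σ r_i the total number of 1s. Each pair of columns can share at most one row with both entries 1 (else a 2×2 all-ones block appears), so Σ_i C(r_i, 2) ≤ C(33, 2) = 528. By convexity Σ_i C(r_i, 2) ≥ 58·C(z/58, 2) = z(z − 58)/(2·58), giving z² − 58z − 58·33·32 ≤ 0 and hence z ≤ (1/2)[58 + √(3364 + 4·61248)] = (1/2)[58 + √248356] ≈ (1/2)(58 + 498.3533) = 278.1766.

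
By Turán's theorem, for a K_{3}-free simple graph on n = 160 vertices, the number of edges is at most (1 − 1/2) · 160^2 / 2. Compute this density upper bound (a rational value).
Turán density bound = (1/2) · 160^2/2 = 6400

Turán's theorem: ex(n, K_{r+1}) is achieved by the complete r-partite Turán graph T(n, r) with parts as balanced as possible, and is at most (1 − 1/r) · n^2/2. For r = 2, n = 160: the density bound is (1/2) · 25600/2 = 6400. Since 2 ∣ 160, the Turán graph T(160, 2) has parts of equal size 80, and its edge count e(T(160, 2)) = 6400 attains the density bound exactly.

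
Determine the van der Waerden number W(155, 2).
W(155, 2) = 155 + 1 = 156

A 2-term AP is any pair of integers, so a monochromatic 2-AP exists iff some colour is used at least twice. With 155 colours, the colouring i ↦ i on {1, ..., 155} uses each colour once, avoiding any monochromatic pair, so W(155, 2) > 155. For {1, ..., 156}, pigeonhole forces two integers of the same colour, which form a monochromatic 2-AP. Hence W(155, 2) = 156.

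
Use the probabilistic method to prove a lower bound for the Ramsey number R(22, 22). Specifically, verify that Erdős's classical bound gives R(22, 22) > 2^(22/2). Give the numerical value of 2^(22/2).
2^(22/2) = 2048; so R(22, 22) > 2048

Colour each edge of K_n uniformly at random with red/blue. The expected number of monochromatic K_22 is C(n, 22) · 2 · 2^(−C(22,2)). If C(n, 22) · 2^(1 − C(22,2)) < 1, then with positive probability no monochromatic K_22 exists, so R(22, 22) > n. The standard estimate C(n, 22) ≤ n^22/22! shows this inequality holds whenever n ≤ 2^(22/2) (since 22! · 2^(C(22,2) − 1) > 2^(22^2/2) ≥ n^22). Hence R(22, 22) > 2^(22/2) = 2048.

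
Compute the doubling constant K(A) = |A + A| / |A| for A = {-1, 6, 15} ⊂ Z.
K = |A + A| / |A| = 6/3 = 2

Enumerate A + A = {a + b : a, b ∈ A}. With |A| = 3, there are |A|^2 = 9 ordered sum pairs; collecting distinct values, A + A = {-2, 5, 12, 14, 21, 30}, so |A + A| = 6. Thus K = 6/3 = 2. For comparison, the minimum possible |A + A| over all 3-element sets is 2·3 − 1 = 5 (so min K = 5/3), attained only by arithmetic progressions.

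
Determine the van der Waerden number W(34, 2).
W(34, 2) = 34 + 1 = 35

A 2-term AP is any pair of integers, so a monochromatic 2-AP exists iff some colour is used at least twice. With 34 colours, the colouring i ↦ i on {1, ..., 34} uses each colour once, avoiding any monochromatic pair, so W(34, 2) > 34. For {1, ..., 35}, pigeonhole forces two integers of the same colour, which form a monochromatic 2-AP. Hence W(34, 2) = 35.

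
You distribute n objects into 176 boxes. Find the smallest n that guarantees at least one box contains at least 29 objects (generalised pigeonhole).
n = (29 − 1)·176 + 1 = 4929

By the generalised pigeonhole principle, to guarantee some box contains ≥ r objects we need more than (r − 1) · k objects total. Threshold: n = (r − 1) · k + 1. With r = 29 and k = 176: n = 28 · 176 + 1 = 4928 + 1 = 4929. For n = 4928 = 28 · 176, we can put exactly 28 objects in every box, avoiding 29 in any single one — so 4929 is tight.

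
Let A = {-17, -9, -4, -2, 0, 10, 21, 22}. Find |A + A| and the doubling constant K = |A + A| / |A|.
K = |A + A| / |A| = 34/8 = 17/4

Enumerate A + A = {a + b : a, b ∈ A}. With |A| = 8, there are |A|^2 = 64 ordered sum pairs; collecting distinct values, A + A = {-34, -26, -21, -19, -18, -17, -13, -11, -9, -8, -7, -6, -4, -2, 0, 1, 4, 5, 6, 8, 10, 12, 13, 17, 18, 19, 20, 21, 22, 31, 32, 42, 43, 44}, so |A + A| = 34. Thus K = 34/8 = 17/4. For comparison, the minimum possible |A + A| over all 8-element sets is 2·8 − 1 = 15 (so min K = 15/8), attained only by arithmetic progressions.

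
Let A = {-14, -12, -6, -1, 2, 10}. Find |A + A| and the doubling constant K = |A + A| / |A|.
K = |A + A| / |A| = 17/6

Enumerate A + A = {a + b : a, b ∈ A}. With |A| = 6, there are |A|^2 = 36 ordered sum pairs; collecting distinct values, A + A = {-28, -26, -24, -20, -18, -15, -13, -12, -10, -7, -4, -2, 1, 4, 9, 12, 20}, so |A + A| = 17. Thus K = 17/6. For comparison, the minimum possible |A + A| over all 6-element sets is 2·6 − 1 = 11 (so min K = 11/6), attained only by arithmetic progressions.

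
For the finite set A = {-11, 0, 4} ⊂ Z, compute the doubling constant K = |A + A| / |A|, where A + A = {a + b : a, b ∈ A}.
K = |A + A| / |A| = 6/3 = 2

Enumerate A + A = {a + b : a, b ∈ A}. With |A| = 3, there are |A|^2 = 9 ordered sum pairs; collecting distinct values, A + A = {-22, -11, -7, 0, 4, 8}, so |A + A| = 6. Thus K = 6/3 = 2. For comparison, the minimum possible |A + A| over all 3-element sets is 2·3 − 1 = 5 (so min K = 5/3), attained only by arithmetic progressions.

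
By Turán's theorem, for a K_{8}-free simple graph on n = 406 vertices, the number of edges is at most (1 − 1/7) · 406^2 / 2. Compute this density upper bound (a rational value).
Turán density bound = (6/7) · 406^2/2 = 70644

Turán's theorem: ex(n, K_{r+1}) is achieved by the complete r-partite Turán graph T(n, r) with parts as balanced as possible, and is at most (1 − 1/r) · n^2/2. For r = 7, n = 406: the density bound is (6/7) · 164836/2 = 70644. Since 7 ∣ 406, the Turán graph T(406, 7) has parts of equal size 58, and its edge count e(T(406, 7)) = 70644 attains the density bound exactly.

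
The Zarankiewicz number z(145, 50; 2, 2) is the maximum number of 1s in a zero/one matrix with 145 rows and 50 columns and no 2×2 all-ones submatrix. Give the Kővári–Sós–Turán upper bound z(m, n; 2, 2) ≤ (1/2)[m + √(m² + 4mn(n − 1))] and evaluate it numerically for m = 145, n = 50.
z(145, 50; 2, 2) ≤ (1/2)[145 + √(145² + 4·145·50·49)] = (1/2)[145 + √1442025] = 672.9217

Kővári–Sós–Turán: let r_1, ..., r_145 be the row sums and z = Σ r_i the total number of 1s. Each pair of columns can share at most one row with both entries 1 (else a 2×2 all-ones block appears), so Σ_i C(r_i, 2) ≤ C(50, 2) = 1225. By convexity Σ_i C(r_i, 2) ≥ 145·C(z/145, 2) = z(z − 145)/(2·145), giving z² − 145z − 145·50·49 ≤ 0 and hence z ≤ (1/2)[145 + √(21025 + 4·355250)] = (1/2)[145 + √1442025] ≈ (1/2)(145 + 1200.8435) = 672.9217.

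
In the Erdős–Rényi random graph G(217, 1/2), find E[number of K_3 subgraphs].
E[# K_3] = C(217, 3) · (1/2)^C(3, 2) = 1679580 / 2^3 = 419895/2 = 209947.5

For each 3-subset S of vertices (there are C(217, 3) = 1679580 such S), let X_S = 1 if S induces a K_3 (all C(3, 2) = 3 edges present). Then P(X_S = 1) = (1/2)^3 = 1/8. By linearity of expectation, E[# K_3] = C(217, 3) · (1/2)^3 = 1679580 / 8 = 419895/2 = 209947.5.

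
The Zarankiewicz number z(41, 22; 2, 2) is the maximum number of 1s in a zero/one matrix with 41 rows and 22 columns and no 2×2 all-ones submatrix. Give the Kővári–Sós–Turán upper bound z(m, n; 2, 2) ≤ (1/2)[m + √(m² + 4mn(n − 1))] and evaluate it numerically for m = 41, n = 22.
z(41, 22; 2, 2) ≤ (1/2)[41 + √(41² + 4·41·22·21)] = (1/2)[41 + √77449] = 159.6483

Kővári–Sós–Turán: let r_1, ..., r_41 be the row sums and z = Σ r_i the total number of 1s. Each pair of columns can share at most one row with both entries 1 (else a 2×2 all-ones block appears), so Σ_i C(r_i, 2) ≤ C(22, 2) = 231. By convexity Σ_i C(r_i, 2) ≥ 41·C(z/41, 2) = z(z − 41)/(2·41), giving z² − 41z − 41·22·21 ≤ 0 and hence z ≤ (1/2)[41 + √(1681 + 4·18942)] = (1/2)[41 + √77449] ≈ (1/2)(41 + 278.2966) = 159.6483.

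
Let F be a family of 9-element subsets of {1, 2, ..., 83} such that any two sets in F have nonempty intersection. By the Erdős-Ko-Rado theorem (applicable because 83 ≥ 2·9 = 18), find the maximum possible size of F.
max |F| = C(82, 8) = 35641470150

The Erdős-Ko-Rado theorem states: for n ≥ 2k, an intersecting family of k-subsets of an n-element set has size at most C(n − 1, k − 1), with equality for 'star' families {A ⊆ [n] : |A| = k, i ∈ A} (fix an element i). For n = 83, k = 9: C(82, 8) = 35641470150.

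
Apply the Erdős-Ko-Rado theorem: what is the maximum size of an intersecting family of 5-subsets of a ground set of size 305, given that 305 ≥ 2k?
max |F| = C(304, 4) = 348881876

Erdős-Ko-Rado (1961): when n ≥ 2k, max |F| = C(n−1, k−1). The bound is attained by the star {A : i ∈ A} for any fixed i ∈ [n]. Here C(305−1, 5−1) = C(304, 4) = 348881876.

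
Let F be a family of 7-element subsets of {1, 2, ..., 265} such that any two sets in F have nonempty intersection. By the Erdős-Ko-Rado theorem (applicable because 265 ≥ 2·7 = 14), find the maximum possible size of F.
max |F| = C(264, 6) = 444060444828

Erdős-Ko-Rado (1961): when n ≥ 2k, max |F| = C(n−1, k−1). The bound is attained by the star {A : i ∈ A} for any fixed i ∈ [n]. Here C(265−1, 7−1) = C(264, 6) = 444060444828.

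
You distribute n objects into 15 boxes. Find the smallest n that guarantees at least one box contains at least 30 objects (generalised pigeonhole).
n = (30 − 1)·15 + 1 = 436

By the generalised pigeonhole principle, to guarantee some box contains ≥ r objects we need more than (r − 1) · k objects total. Threshold: n = (r − 1) · k + 1. With r = 30 and k = 15: n = 29 · 15 + 1 = 435 + 1 = 436. For n = 435 = 29 · 15, we can put exactly 29 objects in every box, avoiding 30 in any single one — so 436 is tight.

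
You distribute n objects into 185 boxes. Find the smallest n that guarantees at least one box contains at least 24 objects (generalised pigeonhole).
n = (24 − 1)·185 + 1 = 4256

By the generalised pigeonhole principle, to guarantee some box contains ≥ r objects we need more than (r − 1) · k objects total. Threshold: n = (r − 1) · k + 1. With r = 24 and k = 185: n = 23 · 185 + 1 = 4255 + 1 = 4256. For n = 4255 = 23 · 185, we can put exactly 23 objects in every box, avoiding 24 in any single one — so 4256 is tight.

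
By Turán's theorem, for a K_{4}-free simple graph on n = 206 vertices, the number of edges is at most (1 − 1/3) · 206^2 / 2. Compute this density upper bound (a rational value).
Turán density bound = (2/3) · 206^2/2 = 42436/3 ≈ 14145.3333

Turán's theorem: ex(n, K_{r+1}) is achieved by the complete r-partite Turán graph T(n, r) with parts as balanced as possible, and is at most (1 − 1/r) · n^2/2. For r = 3, n = 206: the density bound is (2/3) · 42436/2 = 42436/3 ≈ 14145.3333. The integer-valued extremum is e(T(206, 3)) = 14145, which is strictly less than the density bound 42436/3 since 3 ∤ 206 (the parts of T(206, 3) cannot all be equal).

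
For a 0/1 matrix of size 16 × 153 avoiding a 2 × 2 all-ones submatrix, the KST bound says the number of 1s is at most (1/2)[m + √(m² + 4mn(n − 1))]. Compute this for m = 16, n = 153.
z(16, 153; 2, 2) ≤ (1/2)[16 + √(16² + 4·16·153·152)] = (1/2)[16 + √1488640] = 618.0492

Kővári–Sós–Turán: let r_1, ..., r_16 be the row sums and z = Σ r_i the total number of 1s. Each pair of columns can share at most one row with both entries 1 (else a 2×2 all-ones block appears), so Σ_i C(r_i, 2) ≤ C(153, 2) = 11628. By convexity Σ_i C(r_i, 2) ≥ 16·C(z/16, 2) = z(z − 16)/(2·16), giving z² − 16z − 16·153·152 ≤ 0 and hence z ≤ (1/2)[16 + √(256 + 4·372096)] = (1/2)[16 + √1488640] ≈ (1/2)(16 + 1220.0984) = 618.0492.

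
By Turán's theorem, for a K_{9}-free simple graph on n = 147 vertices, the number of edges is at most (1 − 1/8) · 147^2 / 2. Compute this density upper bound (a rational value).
Turán density bound = (7/8) · 147^2/2 = 151263/16 ≈ 9453.9375

Turán's theorem: ex(n, K_{r+1}) is achieved by the complete r-partite Turán graph T(n, r) with parts as balanced as possible, and is at most (1 − 1/r) · n^2/2. For r = 8, n = 147: the density bound is (7/8) · 21609/2 = 151263/16 ≈ 9453.9375. The integer-valued extremum is e(T(147, 8)) = 9453, which is strictly less than the density bound 151263/16 since 8 ∤ 147 (the parts of T(147, 8) cannot all be equal).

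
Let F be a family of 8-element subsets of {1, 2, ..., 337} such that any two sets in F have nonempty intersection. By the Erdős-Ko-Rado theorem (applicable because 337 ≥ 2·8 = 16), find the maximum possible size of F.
max |F| = C(336, 7) = 90079147136880

Erdős-Ko-Rado (1961): when n ≥ 2k, max |F| = C(n−1, k−1). The bound is attained by the star {A : i ∈ A} for any fixed i ∈ [n]. Here C(337−1, 8−1) = C(336, 7) = 90079147136880.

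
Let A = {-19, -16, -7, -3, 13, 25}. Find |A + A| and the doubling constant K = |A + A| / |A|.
K = |A + A| / |A| = 19/6

Enumerate A + A = {a + b : a, b ∈ A}. With |A| = 6, there are |A|^2 = 36 ordered sum pairs; collecting distinct values, A + A = {-38, -35, -32, -26, -23, -22, -19, -14, -10, -6, -3, 6, 9, 10, 18, 22, 26, 38, 50}, so |A + A| = 19. Thus K = 19/6. For comparison, the minimum possible |A + A| over all 6-element sets is 2·6 − 1 = 11 (so min K = 11/6), attained only by arithmetic progressions.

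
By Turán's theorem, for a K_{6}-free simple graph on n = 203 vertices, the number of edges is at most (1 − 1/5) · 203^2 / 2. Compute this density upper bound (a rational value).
Turán density bound = (4/5) · 203^2/2 = 82418/5 ≈ 16483.6

Turán's theorem: ex(n, K_{r+1}) is achieved by the complete r-partite Turán graph T(n, r) with parts as balanced as possible, and is at most (1 − 1/r) · n^2/2. For r = 5, n = 203: the density bound is (4/5) · 41209/2 = 82418/5 ≈ 16483.6. The integer-valued extremum is e(T(203, 5)) = 16483, which is strictly less than the density bound 82418/5 since 5 ∤ 203 (the parts of T(203, 5) cannot all be equal).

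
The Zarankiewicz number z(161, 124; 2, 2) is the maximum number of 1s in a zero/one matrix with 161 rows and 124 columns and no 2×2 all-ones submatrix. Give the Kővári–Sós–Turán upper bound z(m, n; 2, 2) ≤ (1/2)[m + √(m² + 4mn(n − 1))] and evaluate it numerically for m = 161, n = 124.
z(161, 124; 2, 2) ≤ (1/2)[161 + √(161² + 4·161·124·123)] = (1/2)[161 + √9848209] = 1649.5928

Kővári–Sós–Turán: let r_1, ..., r_161 be the row sums and z = Σ r_i the total number of 1s. Each pair of columns can share at most one row with both entries 1 (else a 2×2 all-ones block appears), so Σ_i C(r_i, 2) ≤ C(124, 2) = 7626. By convexity Σ_i C(r_i, 2) ≥ 161·C(z/161, 2) = z(z − 161)/(2·161), giving z² − 161z − 161·124·123 ≤ 0 and hence z ≤ (1/2)[161 + √(25921 + 4·2455572)] = (1/2)[161 + √9848209] ≈ (1/2)(161 + 3138.1856) = 1649.5928.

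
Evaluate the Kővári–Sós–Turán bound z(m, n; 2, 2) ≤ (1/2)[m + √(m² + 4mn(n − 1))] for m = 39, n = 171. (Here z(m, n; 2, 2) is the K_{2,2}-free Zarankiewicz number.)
z(39, 171; 2, 2) ≤ (1/2)[39 + √(39² + 4·39·171·170)] = (1/2)[39 + √4536441] = 1084.4461

Kővári–Sós–Turán: let r_1, ..., r_39 be the row sums and z = Σ r_i the total number of 1s. Each pair of columns can share at most one row with both entries 1 (else a 2×2 all-ones block appears), so Σ_i C(r_i, 2) ≤ C(171, 2) = 14535. By convexity Σ_i C(r_i, 2) ≥ 39·C(z/39, 2) = z(z − 39)/(2·39), giving z² − 39z − 39·171·170 ≤ 0 and hence z ≤ (1/2)[39 + √(1521 + 4·1133730)] = (1/2)[39 + √4536441] ≈ (1/2)(39 + 2129.8923) = 1084.4461.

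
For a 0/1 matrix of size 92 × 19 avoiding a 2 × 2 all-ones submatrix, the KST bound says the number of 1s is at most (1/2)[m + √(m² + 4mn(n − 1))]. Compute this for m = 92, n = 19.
z(92, 19; 2, 2) ≤ (1/2)[92 + √(92² + 4·92·19·18)] = (1/2)[92 + √134320] = 229.2485

Kővári–Sós–Turán: let r_1, ..., r_92 be the row sums and z = Σ r_i the total number of 1s. Each pair of columns can share at most one row with both entries 1 (else a 2×2 all-ones block appears), so Σ_i C(r_i, 2) ≤ C(19, 2) = 171. By convexity Σ_i C(r_i, 2) ≥ 92·C(z/92, 2) = z(z − 92)/(2·92), giving z² − 92z − 92·19·18 ≤ 0 and hence z ≤ (1/2)[92 + √(8464 + 4·31464)] = (1/2)[92 + √134320] ≈ (1/2)(92 + 366.4969) = 229.2485.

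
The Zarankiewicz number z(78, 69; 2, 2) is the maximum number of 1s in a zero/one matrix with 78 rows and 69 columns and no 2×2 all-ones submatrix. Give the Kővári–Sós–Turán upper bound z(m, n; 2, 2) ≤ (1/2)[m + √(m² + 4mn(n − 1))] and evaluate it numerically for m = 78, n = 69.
z(78, 69; 2, 2) ≤ (1/2)[78 + √(78² + 4·78·69·68)] = (1/2)[78 + √1469988] = 645.2153

Kővári–Sós–Turán: let r_1, ..., r_78 be the row sums and z = Σ r_i the total number of 1s. Each pair of columns can share at most one row with both entries 1 (else a 2×2 all-ones block appears), so Σ_i C(r_i, 2) ≤ C(69, 2) = 2346. By convexity Σ_i C(r_i, 2) ≥ 78·C(z/78, 2) = z(z − 78)/(2·78), giving z² − 78z − 78·69·68 ≤ 0 and hence z ≤ (1/2)[78 + √(6084 + 4·365976)] = (1/2)[78 + √1469988] ≈ (1/2)(78 + 1212.4306) = 645.2153.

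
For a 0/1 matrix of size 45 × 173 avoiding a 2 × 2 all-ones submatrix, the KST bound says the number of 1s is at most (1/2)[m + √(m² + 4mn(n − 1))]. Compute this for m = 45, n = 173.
z(45, 173; 2, 2) ≤ (1/2)[45 + √(45² + 4·45·173·172)] = (1/2)[45 + √5358105] = 1179.879

Kővári–Sós–Turán: let r_1, ..., r_45 be the row sums and z = Σ r_i the total number of 1s. Each pair of columns can share at most one row with both entries 1 (else a 2×2 all-ones block appears), so Σ_i C(r_i, 2) ≤ C(173, 2) = 14878. By convexity Σ_i C(r_i, 2) ≥ 45·C(z/45, 2) = z(z − 45)/(2·45), giving z² − 45z − 45·173·172 ≤ 0 and hence z ≤ (1/2)[45 + √(2025 + 4·1339020)] = (1/2)[45 + √5358105] ≈ (1/2)(45 + 2314.7581) = 1179.879.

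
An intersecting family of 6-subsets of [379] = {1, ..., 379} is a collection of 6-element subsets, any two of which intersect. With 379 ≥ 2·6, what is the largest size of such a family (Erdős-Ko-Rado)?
max |F| = C(378, 5) = 62624261700

Erdős-Ko-Rado (1961): when n ≥ 2k, max |F| = C(n−1, k−1). The bound is attained by the star {A : i ∈ A} for any fixed i ∈ [n]. Here C(379−1, 6−1) = C(378, 5) = 62624261700.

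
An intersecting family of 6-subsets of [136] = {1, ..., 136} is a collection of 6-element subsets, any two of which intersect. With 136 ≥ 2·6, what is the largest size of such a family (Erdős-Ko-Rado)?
max |F| = C(135, 5) = 346700277

The Erdős-Ko-Rado theorem states: for n ≥ 2k, an intersecting family of k-subsets of an n-element set has size at most C(n − 1, k − 1), with equality for 'star' families {A ⊆ [n] : |A| = k, i ∈ A} (fix an element i). For n = 136, k = 6: C(135, 5) = 346700277.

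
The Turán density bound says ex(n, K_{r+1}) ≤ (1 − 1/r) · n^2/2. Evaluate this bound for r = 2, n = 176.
Turán density bound = (1/2) · 176^2/2 = 7744

Turán's theorem: ex(n, K_{r+1}) is achieved by the complete r-partite Turán graph T(n, r) with parts as balanced as possible, and is at most (1 − 1/r) · n^2/2. For r = 2, n = 176: the density bound is (1/2) · 30976/2 = 7744. Since 2 ∣ 176, the Turán graph T(176, 2) has parts of equal size 88, and its edge count e(T(176, 2)) = 7744 attains the density bound exactly.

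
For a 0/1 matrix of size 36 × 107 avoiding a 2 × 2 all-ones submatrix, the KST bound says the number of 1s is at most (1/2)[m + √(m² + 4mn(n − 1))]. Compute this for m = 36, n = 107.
z(36, 107; 2, 2) ≤ (1/2)[36 + √(36² + 4·36·107·106)] = (1/2)[36 + √1634544] = 657.2464

Kővári–Sós–Turán: let r_1, ..., r_36 be the row sums and z = Σ r_i the total number of 1s. Each pair of columns can share at most one row with both entries 1 (else a 2×2 all-ones block appears), so Σ_i C(r_i, 2) ≤ C(107, 2) = 5671. By convexity Σ_i C(r_i, 2) ≥ 36·C(z/36, 2) = z(z − 36)/(2·36), giving z² − 36z − 36·107·106 ≤ 0 and hence z ≤ (1/2)[36 + √(1296 + 4·408312)] = (1/2)[36 + √1634544] ≈ (1/2)(36 + 1278.4929) = 657.2464.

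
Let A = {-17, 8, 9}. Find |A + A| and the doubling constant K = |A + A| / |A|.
K = |A + A| / |A| = 6/3 = 2

Enumerate A + A = {a + b : a, b ∈ A}. With |A| = 3, there are |A|^2 = 9 ordered sum pairs; collecting distinct values, A + A = {-34, -9, -8, 16, 17, 18}, so |A + A| = 6. Thus K = 6/3 = 2. For comparison, the minimum possible |A + A| over all 3-element sets is 2·3 − 1 = 5 (so min K = 5/3), attained only by arithmetic progressions.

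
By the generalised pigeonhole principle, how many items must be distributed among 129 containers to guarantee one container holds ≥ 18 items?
n = (18 − 1)·129 + 1 = 2194

By the generalised pigeonhole principle, to guarantee some box contains ≥ r objects we need more than (r − 1) · k objects total. Threshold: n = (r − 1) · k + 1. With r = 18 and k = 129: n = 17 · 129 + 1 = 2193 + 1 = 2194. For n = 2193 = 17 · 129, we can put exactly 17 objects in every box, avoiding 18 in any single one — so 2194 is tight.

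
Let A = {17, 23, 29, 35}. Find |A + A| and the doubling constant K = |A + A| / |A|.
K = |A + A| / |A| = 7/4

Enumerate A + A = {a + b : a, b ∈ A}. With |A| = 4, there are |A|^2 = 16 ordered sum pairs; collecting distinct values, A + A = {34, 40, 46, 52, 58, 64, 70}, so |A + A| = 7. Thus K = 7/4. Here |A + A| = 2|A| − 1 = 7, the minimum possible — so K = 7/4 is minimal, which holds iff A is an arithmetic progression.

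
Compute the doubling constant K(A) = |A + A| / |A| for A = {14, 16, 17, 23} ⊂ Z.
K = |A + A| / |A| = 10/4 = 5/2

Enumerate A + A = {a + b : a, b ∈ A}. With |A| = 4, there are |A|^2 = 16 ordered sum pairs; collecting distinct values, A + A = {28, 30, 31, 32, 33, 34, 37, 39, 40, 46}, so |A + A| = 10. Thus K = 10/4 = 5/2. For comparison, the minimum possible |A + A| over all 4-element sets is 2·4 − 1 = 7 (so min K = 7/4), attained only by arithmetic progressions.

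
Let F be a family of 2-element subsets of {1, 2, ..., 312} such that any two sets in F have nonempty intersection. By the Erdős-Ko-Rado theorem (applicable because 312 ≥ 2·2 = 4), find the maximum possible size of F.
max |F| = C(311, 1) = 311

The Erdős-Ko-Rado theorem states: for n ≥ 2k, an intersecting family of k-subsets of an n-element set has size at most C(n − 1, k − 1), with equality for 'star' families {A ⊆ [n] : |A| = k, i ∈ A} (fix an element i). For n = 312, k = 2: C(311, 1) = 311.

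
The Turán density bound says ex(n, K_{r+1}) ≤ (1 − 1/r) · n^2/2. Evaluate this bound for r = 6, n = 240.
Turán density bound = (5/6) · 240^2/2 = 24000

Turán's theorem: ex(n, K_{r+1}) is achieved by the complete r-partite Turán graph T(n, r) with parts as balanced as possible, and is at most (1 − 1/r) · n^2/2. For r = 6, n = 240: the density bound is (5/6) · 57600/2 = 24000. Since 6 ∣ 240, the Turán graph T(240, 6) has parts of equal size 40, and its edge count e(T(240, 6)) = 24000 attains the density bound exactly.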